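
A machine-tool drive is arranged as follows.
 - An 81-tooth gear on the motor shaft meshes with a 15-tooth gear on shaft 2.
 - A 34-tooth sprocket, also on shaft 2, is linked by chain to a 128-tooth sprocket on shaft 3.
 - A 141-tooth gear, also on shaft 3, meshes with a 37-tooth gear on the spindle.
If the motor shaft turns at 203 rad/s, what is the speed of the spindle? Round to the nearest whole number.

1110 rad/s

the motor shaft → shaft 2 (gear mesh, 15/81): 203 ÷ 0.18519 = 1096.2 rad/s
shaft 2 → shaft 3 (chain, 128/34): 1096.2 ÷ 3.7647 = 291.18 rad/s
shaft 3 → the spindle (gear mesh, 37/141): 291.18 ÷ 0.26241 = 1109.6 rad/s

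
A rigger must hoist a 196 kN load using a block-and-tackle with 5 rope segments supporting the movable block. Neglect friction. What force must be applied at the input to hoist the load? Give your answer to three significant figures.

39.2 kN

Block-and-tackle MA = number of supporting rope parts = 5.
Effort = load / MA = 196 / 5 = 39.2 kN.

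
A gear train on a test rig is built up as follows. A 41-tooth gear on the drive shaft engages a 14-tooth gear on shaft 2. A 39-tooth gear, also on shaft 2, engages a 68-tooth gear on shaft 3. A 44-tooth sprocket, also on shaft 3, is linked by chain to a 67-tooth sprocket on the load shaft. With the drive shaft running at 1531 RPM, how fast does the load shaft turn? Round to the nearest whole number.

the drive shaft → shaft 2 (gear mesh, 14/41): 1531 ÷ 0.34146 = 4483.6 RPM
shaft 2 → shaft 3 (gear mesh, 68/39): 4483.6 ÷ 1.7436 = 2571.5 RPM
shaft 3 → the load shaft (chain, 67/44): 2571.5 ÷ 1.5227 = 1688.7 RPM

1689 RPM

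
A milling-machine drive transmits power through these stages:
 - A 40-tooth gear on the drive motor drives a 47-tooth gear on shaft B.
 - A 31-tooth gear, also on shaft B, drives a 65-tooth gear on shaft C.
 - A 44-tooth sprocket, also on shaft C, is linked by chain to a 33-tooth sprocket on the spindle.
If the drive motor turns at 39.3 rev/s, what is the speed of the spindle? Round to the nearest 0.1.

gear mesh 47/40 = 1.175 → 39.3/1.175 = 33.447 rev/s
gear mesh 65/31 = 2.0968 → 33.447/2.0968 = 15.952 rev/s
chain 33/44 = 0.75 → 15.952/0.75 = 21.269 rev/s

21.3 rev/s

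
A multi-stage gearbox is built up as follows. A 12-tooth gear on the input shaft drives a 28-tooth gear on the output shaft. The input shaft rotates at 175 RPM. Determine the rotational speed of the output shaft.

75 RPM

gear mesh 28/12 = 2.3333 → 175/2.3333 = 75 RPM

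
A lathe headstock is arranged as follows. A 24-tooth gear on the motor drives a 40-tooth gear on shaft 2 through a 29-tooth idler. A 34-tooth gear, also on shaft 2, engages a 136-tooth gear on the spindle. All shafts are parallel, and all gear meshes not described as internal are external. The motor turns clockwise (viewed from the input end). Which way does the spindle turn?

counterclockwise

the motor → shaft 2: driver → idler → driven is 2 external meshes, 2 reversals → CW.
shaft 2 → the spindle: external mesh, 1 reversal → CCW.
3 reversals in total — an odd number — so the spindle turns opposite to the motor.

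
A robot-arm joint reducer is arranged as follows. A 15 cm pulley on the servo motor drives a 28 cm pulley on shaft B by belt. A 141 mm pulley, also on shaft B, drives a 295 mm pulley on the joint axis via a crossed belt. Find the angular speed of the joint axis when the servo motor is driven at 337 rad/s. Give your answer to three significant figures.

86.3 rad/s

belt 28/15 = 1.8667 → 337/1.8667 = 180.54 rad/s
belt 295/141 = 2.0922 → 180.54/2.0922 = 86.29 rad/s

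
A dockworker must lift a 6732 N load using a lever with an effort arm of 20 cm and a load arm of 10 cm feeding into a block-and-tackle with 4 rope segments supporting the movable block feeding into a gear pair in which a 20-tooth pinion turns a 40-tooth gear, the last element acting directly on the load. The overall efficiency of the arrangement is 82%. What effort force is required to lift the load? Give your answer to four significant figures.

Lever MA = effort arm / load arm = 20/10 = 2.
Block-and-tackle MA = number of supporting rope parts = 4.
Gear pair MA = 40/20 = 2.
Combined ideal MA = 2 × 4 × 2 = 16.
Actual MA = 16 × 0.82 = 13.12.
Effort = load / actual MA = 6732 / 13.12 = 513.11 N.

513.1 N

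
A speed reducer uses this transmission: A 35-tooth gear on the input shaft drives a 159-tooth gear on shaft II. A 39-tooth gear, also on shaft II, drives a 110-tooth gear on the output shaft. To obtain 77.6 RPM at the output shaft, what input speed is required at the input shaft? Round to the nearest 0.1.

Overall ratio R = 4.5429 × 2.8205 = 12.813.
Required input speed = output speed × R = 77.6 × 12.813 = 994.3 RPM.

994.3 RPM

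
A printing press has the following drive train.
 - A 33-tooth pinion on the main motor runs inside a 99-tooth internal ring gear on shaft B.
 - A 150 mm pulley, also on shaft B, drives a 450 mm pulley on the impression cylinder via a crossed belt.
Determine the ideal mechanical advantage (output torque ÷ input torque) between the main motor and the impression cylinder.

Each stage contributes driven/driver: internal gear 99/33 = 3, belt 450/150 = 3.
Overall: 3 × 3 = 9.

9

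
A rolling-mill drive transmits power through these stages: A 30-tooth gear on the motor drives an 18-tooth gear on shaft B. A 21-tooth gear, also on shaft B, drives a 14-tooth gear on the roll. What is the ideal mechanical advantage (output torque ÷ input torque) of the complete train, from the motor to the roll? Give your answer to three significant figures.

Each stage contributes driven/driver: gear mesh 18/30 = 0.6, gear mesh 14/21 = 0.66667.
Overall: 0.6 × 0.66667 = 0.4.

0.400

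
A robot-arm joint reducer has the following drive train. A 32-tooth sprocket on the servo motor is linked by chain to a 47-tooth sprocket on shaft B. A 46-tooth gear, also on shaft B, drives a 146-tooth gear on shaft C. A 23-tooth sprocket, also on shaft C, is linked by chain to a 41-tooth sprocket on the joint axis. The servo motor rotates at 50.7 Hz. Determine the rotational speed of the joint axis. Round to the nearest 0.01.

6.10 Hz

the servo motor → shaft B (chain, 47/32): 50.7 ÷ 1.4688 = 34.519 Hz
shaft B → shaft C (gear mesh, 146/46): 34.519 ÷ 3.1739 = 10.876 Hz
shaft C → the joint axis (chain, 41/23): 10.876 ÷ 1.7826 = 6.1011 Hz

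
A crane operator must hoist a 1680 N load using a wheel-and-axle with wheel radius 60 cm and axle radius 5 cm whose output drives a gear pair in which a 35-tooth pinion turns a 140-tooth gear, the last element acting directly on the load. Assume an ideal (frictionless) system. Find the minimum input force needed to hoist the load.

Wheel-and-axle MA = R/r = 60/5 = 12.
Gear pair MA = 140/35 = 4.
Combined ideal MA = 12 × 4 = 48.
Effort = load / MA = 1680 / 48 = 35 N.

35 N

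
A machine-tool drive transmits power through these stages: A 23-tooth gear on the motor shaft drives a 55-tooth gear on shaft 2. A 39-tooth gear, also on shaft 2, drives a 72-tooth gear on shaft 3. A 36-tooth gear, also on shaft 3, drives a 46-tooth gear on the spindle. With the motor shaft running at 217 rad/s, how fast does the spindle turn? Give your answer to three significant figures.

38.5 rad/s

the motor shaft → shaft 2 (gear mesh, 55/23): 217 ÷ 2.3913 = 90.745 rad/s
shaft 2 → shaft 3 (gear mesh, 72/39): 90.745 ÷ 1.8462 = 49.154 rad/s
shaft 3 → the spindle (gear mesh, 46/36): 49.154 ÷ 1.2778 = 38.468 rad/s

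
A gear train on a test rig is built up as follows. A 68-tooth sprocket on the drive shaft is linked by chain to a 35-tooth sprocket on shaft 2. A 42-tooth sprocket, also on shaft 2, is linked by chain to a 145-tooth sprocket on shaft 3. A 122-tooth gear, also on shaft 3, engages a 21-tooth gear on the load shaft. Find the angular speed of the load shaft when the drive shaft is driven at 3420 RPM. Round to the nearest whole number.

Chain: ratio = 35/68 = 0.51471, so shaft 2 turns at 3420 / 0.51471 = 6644.6 RPM.
Chain: ratio = 145/42 = 3.4524, so shaft 3 turns at 6644.6 / 3.4524 = 1924.6 RPM.
Gear mesh: ratio = 21/122 = 0.17213, so the load shaft turns at 1924.6 / 0.17213 = 11181 RPM.

11181 RPM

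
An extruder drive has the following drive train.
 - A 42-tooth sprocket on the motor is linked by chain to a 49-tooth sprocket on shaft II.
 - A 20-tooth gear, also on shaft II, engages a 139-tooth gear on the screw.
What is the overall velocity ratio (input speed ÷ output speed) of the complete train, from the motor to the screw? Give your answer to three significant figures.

8.11

Each stage contributes driven/driver: chain 49/42 = 1.1667, gear mesh 139/20 = 6.95.
Overall: 1.1667 × 6.95 = 8.1083.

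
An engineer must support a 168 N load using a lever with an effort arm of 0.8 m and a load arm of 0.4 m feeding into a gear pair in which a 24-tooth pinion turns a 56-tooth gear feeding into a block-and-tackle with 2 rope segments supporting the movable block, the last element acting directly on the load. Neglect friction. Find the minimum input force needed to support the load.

18 N

Lever MA = effort arm / load arm = 0.8/0.4 = 2.
Gear pair MA = 56/24 = 2.3333.
Block-and-tackle MA = number of supporting rope parts = 2.
Combined ideal MA = 2 × 2.3333 × 2 = 9.3333.
Effort = load / MA = 168 / 9.3333 = 18 N.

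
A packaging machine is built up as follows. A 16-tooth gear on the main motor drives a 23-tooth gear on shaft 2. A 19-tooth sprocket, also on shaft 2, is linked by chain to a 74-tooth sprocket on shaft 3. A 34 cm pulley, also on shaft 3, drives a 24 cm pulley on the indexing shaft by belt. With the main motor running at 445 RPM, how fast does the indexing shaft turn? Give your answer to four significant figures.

Gear mesh: ratio = 23/16 = 1.4375, so shaft 2 turns at 445 / 1.4375 = 309.57 RPM.
Chain: ratio = 74/19 = 3.8947, so shaft 3 turns at 309.57 / 3.8947 = 79.483 RPM.
Belt: ratio = 24/34 = 0.70588, so the indexing shaft turns at 79.483 / 0.70588 = 112.6 RPM.

112.6 RPM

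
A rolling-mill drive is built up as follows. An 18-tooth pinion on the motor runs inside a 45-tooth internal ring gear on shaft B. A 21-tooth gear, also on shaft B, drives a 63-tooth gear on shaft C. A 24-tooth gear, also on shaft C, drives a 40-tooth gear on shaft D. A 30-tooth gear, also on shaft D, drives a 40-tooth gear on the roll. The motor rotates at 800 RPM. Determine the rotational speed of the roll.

Internal gear: ratio = 45/18 = 2.5, so shaft B turns at 800 / 2.5 = 320 RPM.
Gear mesh: ratio = 63/21 = 3, so shaft C turns at 320 / 3 = 106.67 RPM.
Gear mesh: ratio = 40/24 = 1.6667, so shaft D turns at 106.67 / 1.6667 = 64 RPM.
Gear mesh: ratio = 40/30 = 1.3333, so the roll turns at 64 / 1.3333 = 48 RPM.

48 RPM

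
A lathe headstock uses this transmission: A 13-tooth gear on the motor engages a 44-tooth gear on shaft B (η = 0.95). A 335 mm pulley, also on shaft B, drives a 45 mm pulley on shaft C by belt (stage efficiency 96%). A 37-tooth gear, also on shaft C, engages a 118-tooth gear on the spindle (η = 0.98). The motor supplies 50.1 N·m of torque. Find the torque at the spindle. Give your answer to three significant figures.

64.9 N·m

Gear mesh: ratio = 44/13 = 3.3846; torque at shaft B = 50.1 × 3.3846 × 0.95 = 161.09 N·m.
Belt: ratio = 45/335 = 0.13433; torque at shaft C = 161.09 × 0.13433 × 0.96 = 20.773 N·m.
Gear mesh: ratio = 118/37 = 3.1892; torque at the spindle = 20.773 × 3.1892 × 0.98 = 64.926 N·m.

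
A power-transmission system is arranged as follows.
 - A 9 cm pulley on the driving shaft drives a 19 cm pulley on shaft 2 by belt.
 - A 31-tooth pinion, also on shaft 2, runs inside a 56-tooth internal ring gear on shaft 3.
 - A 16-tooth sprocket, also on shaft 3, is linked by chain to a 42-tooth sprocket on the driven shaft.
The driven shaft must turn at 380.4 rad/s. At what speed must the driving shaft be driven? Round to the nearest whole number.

3808 rad/s

Overall ratio R = 2.1111 × 1.8065 × 2.625 = 10.011.
Required input speed = output speed × R = 380.4 × 10.011 = 3808.1 rad/s.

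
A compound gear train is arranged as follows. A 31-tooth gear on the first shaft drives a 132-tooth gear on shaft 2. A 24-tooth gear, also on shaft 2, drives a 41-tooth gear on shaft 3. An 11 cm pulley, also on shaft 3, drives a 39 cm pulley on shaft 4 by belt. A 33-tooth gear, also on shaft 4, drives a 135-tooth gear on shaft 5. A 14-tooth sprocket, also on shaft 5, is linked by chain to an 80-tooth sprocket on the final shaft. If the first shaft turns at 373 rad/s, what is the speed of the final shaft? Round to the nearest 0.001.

0.619 rad/s

gear mesh 132/31 = 4.2581 → 373/4.2581 = 87.598 rad/s
gear mesh 41/24 = 1.7083 → 87.598/1.7083 = 51.277 rad/s
belt 39/11 = 3.5455 → 51.277/3.5455 = 14.463 rad/s
gear mesh 135/33 = 4.0909 → 14.463/4.0909 = 3.5353 rad/s
chain 80/14 = 5.7143 → 3.5353/5.7143 = 0.61869 rad/s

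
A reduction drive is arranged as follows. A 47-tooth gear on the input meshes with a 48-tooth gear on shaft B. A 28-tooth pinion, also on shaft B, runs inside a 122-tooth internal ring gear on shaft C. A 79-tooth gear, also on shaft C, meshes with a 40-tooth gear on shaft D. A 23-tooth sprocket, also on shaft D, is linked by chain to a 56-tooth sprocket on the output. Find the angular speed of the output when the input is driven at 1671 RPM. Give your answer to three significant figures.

305 RPM

the input → shaft B (gear mesh, 48/47): 1671 ÷ 1.0213 = 1636.2 RPM
shaft B → shaft C (internal gear, 122/28): 1636.2 ÷ 4.3571 = 375.52 RPM
shaft C → shaft D (gear mesh, 40/79): 375.52 ÷ 0.50633 = 741.65 RPM
shaft D → the output (chain, 56/23): 741.65 ÷ 2.4348 = 304.61 RPM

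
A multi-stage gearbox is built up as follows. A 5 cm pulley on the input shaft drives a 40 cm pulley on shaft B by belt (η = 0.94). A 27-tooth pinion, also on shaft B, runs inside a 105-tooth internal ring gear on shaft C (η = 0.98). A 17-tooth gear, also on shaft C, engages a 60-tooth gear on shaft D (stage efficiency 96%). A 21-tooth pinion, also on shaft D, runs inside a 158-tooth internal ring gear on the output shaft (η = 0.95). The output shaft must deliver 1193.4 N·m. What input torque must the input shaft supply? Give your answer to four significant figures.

1.719 N·m

Overall ratio R = 8 × 3.8889 × 3.5294 × 7.5238 = 826.14; overall efficiency η = 0.94 × 0.98 × 0.96 × 0.95 = 0.8401.
Input torque = output torque / (R × η) = 1193.4 / (826.14 × 0.8401) = 1.7194 N·m.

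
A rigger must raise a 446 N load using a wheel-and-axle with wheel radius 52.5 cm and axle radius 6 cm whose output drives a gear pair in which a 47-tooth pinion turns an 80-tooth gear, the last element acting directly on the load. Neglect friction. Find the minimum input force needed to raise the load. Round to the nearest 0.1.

Wheel-and-axle MA = R/r = 52.5/6 = 8.75.
Gear pair MA = 80/47 = 1.7021.
Combined ideal MA = 8.75 × 1.7021 = 14.894.
Effort = load / MA = 446 / 14.894 = 29.946 N.

29.9 N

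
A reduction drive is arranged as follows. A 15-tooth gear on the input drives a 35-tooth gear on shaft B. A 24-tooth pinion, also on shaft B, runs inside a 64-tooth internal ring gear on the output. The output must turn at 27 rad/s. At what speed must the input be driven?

168 rad/s

Overall ratio R = 2.3333 × 2.6667 = 6.2222.
Required input speed = output speed × R = 27 × 6.2222 = 168 rad/s.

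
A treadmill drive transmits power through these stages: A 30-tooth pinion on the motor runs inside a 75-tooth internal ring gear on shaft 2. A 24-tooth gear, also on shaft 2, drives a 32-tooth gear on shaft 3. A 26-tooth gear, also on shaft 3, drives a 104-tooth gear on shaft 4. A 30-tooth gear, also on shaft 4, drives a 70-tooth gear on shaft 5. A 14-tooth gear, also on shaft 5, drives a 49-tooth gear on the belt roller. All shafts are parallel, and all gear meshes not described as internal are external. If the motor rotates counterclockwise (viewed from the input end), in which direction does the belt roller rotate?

the motor → shaft 2: internal mesh, same direction → CCW.
shaft 2 → shaft 3: external mesh, 1 reversal → CW.
shaft 3 → shaft 4: external mesh, 1 reversal → CCW.
shaft 4 → shaft 5: external mesh, 1 reversal → CW.
shaft 5 → the belt roller: external mesh, 1 reversal → CCW.
4 reversals in total — an even number — so the belt roller turns the same way as the motor.

counterclockwise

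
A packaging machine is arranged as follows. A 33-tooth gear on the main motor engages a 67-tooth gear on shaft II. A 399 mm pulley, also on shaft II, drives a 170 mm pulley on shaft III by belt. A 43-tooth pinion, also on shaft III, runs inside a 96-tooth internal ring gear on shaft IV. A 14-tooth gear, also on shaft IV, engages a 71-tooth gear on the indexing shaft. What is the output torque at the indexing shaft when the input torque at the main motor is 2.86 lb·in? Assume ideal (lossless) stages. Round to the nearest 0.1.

28.0 lb·in

After the gear mesh (67/33): 2.86 × 2.0303 = 5.8067 lb·in
After the belt (170/399): 5.8067 × 0.42607 = 2.474 lb·in
After the internal gear (96/43): 2.474 × 2.2326 = 5.5234 lb·in
After the gear mesh (71/14): 5.5234 × 5.0714 = 28.011 lb·in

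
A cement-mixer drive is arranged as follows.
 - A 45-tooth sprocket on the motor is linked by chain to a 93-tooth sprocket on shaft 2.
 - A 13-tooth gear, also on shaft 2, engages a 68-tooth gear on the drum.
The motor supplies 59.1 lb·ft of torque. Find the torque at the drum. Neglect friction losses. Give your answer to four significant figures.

Chain: ratio = 93/45 = 2.0667; torque at shaft 2 = 59.1 × 2.0667 = 122.14 lb·ft.
Gear mesh: ratio = 68/13 = 5.2308; torque at the drum = 122.14 × 5.2308 = 638.89 lb·ft.

638.9 lb·ft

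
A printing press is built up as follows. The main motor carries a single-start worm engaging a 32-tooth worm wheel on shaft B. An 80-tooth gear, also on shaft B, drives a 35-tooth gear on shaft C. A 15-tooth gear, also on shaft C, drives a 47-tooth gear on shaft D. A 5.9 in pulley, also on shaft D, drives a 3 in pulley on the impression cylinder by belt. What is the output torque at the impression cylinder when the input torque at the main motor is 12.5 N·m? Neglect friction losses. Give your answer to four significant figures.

278.8 N·m

Worm: ratio = 32/1 = 32; torque at shaft B = 12.5 × 32 = 400 N·m.
Gear mesh: ratio = 35/80 = 0.4375; torque at shaft C = 400 × 0.4375 = 175 N·m.
Gear mesh: ratio = 47/15 = 3.1333; torque at shaft D = 175 × 3.1333 = 548.33 N·m.
Belt: ratio = 3/5.9 = 0.50847; torque at the impression cylinder = 548.33 × 0.50847 = 278.81 N·m.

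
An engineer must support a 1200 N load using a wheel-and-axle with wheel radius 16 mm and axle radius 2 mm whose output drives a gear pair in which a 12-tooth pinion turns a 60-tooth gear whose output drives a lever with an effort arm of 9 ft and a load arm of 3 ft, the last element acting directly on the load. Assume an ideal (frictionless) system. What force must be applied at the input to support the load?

10 N

Wheel-and-axle MA = R/r = 16/2 = 8.
Gear pair MA = 60/12 = 5.
Lever MA = effort arm / load arm = 9/3 = 3.
Combined ideal MA = 8 × 5 × 3 = 120.
Effort = load / MA = 1200 / 120 = 10 N.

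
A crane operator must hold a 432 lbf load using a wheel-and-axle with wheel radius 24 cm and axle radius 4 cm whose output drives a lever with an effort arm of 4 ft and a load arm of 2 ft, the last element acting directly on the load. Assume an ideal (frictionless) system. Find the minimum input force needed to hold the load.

Wheel-and-axle MA = R/r = 24/4 = 6.
Lever MA = effort arm / load arm = 4/2 = 2.
Combined ideal MA = 6 × 2 = 12.
Effort = load / MA = 432 / 12 = 36 lbf.

36 lbf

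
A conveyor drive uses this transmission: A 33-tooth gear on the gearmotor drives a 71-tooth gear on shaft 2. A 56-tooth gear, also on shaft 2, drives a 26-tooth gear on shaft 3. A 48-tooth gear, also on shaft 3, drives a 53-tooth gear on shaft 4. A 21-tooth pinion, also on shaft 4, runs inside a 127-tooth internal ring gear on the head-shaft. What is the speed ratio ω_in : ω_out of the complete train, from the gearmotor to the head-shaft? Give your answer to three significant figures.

Each stage contributes driven/driver: gear mesh 71/33 = 2.1515, gear mesh 26/56 = 0.46429, gear mesh 53/48 = 1.1042, internal gear 127/21 = 6.0476.
Overall: 2.1515 × 0.46429 × 1.1042 × 6.0476 = 6.6704.

6.67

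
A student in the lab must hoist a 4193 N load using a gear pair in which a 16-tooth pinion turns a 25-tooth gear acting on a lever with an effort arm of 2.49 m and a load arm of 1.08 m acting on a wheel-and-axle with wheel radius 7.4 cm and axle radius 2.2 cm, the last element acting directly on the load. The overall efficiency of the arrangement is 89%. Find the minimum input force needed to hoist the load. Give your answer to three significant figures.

Gear pair MA = 25/16 = 1.5625.
Lever MA = effort arm / load arm = 2.49/1.08 = 2.3056.
Wheel-and-axle MA = R/r = 7.4/2.2 = 3.3636.
Combined ideal MA = 1.5625 × 2.3056 × 3.3636 = 12.117.
Actual MA = 12.117 × 0.89 = 10.784.
Effort = load / actual MA = 4193 / 10.784 = 388.8 N.

389 N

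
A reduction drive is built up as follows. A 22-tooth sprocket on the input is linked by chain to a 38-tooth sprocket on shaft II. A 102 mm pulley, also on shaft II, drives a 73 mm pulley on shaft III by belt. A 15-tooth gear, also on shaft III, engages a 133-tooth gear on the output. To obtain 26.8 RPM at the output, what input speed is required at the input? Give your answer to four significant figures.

293.8 RPM

Overall ratio R = 1.7273 × 0.71569 × 8.8667 = 10.961.
Required input speed = output speed × R = 26.8 × 10.961 = 293.75 RPM.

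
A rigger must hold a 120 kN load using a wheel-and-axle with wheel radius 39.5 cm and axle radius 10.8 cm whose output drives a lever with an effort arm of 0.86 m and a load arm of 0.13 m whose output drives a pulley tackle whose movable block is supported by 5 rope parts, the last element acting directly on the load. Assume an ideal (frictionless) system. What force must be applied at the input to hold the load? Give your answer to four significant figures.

Wheel-and-axle MA = R/r = 39.5/10.8 = 3.6574.
Lever MA = effort arm / load arm = 0.86/0.13 = 6.6154.
Block-and-tackle MA = number of supporting rope parts = 5.
Combined ideal MA = 3.6574 × 6.6154 × 5 = 120.98.
Effort = load / MA = 120 / 120.98 = 0.99193 kN.

0.9919 kN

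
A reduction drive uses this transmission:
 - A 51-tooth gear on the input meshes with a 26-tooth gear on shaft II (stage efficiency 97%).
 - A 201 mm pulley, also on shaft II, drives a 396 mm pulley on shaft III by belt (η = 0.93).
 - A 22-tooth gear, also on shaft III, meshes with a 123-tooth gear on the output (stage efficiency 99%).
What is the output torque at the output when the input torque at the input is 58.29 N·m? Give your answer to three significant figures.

Gear mesh: ratio = 26/51 = 0.5098; torque at shaft II = 58.29 × 0.5098 × 0.97 = 28.825 N·m.
Belt: ratio = 396/201 = 1.9701; torque at shaft III = 28.825 × 1.9701 × 0.93 = 52.814 N·m.
Gear mesh: ratio = 123/22 = 5.5909; torque at the output = 52.814 × 5.5909 × 0.99 = 292.33 N·m.

292 N·m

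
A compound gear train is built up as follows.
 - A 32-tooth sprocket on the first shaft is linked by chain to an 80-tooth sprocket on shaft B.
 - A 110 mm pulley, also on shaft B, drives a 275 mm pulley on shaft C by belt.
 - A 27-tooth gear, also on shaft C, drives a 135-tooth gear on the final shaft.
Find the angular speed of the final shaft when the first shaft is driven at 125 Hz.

the first shaft → shaft B (chain, 80/32): 125 ÷ 2.5 = 50 Hz
shaft B → shaft C (belt, 275/110): 50 ÷ 2.5 = 20 Hz
shaft C → the final shaft (gear mesh, 135/27): 20 ÷ 5 = 4 Hz

4 Hz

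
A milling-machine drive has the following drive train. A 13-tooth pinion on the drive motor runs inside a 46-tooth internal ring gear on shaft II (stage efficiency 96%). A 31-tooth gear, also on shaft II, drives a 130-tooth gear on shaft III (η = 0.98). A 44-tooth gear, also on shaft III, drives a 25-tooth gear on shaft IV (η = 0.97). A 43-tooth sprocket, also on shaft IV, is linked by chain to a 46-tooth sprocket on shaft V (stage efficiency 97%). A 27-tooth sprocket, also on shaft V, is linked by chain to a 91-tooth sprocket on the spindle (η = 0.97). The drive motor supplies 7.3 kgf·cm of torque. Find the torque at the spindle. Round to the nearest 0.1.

190.5 kgf·cm

internal gear 46/13 = 3.5385 → τ = 7.3·3.5385·0.96 = 24.798 kgf·cm
gear mesh 130/31 = 4.1935 → τ = 24.798·4.1935·0.98 = 101.91 kgf·cm
gear mesh 25/44 = 0.56818 → τ = 101.91·0.56818·0.97 = 56.166 kgf·cm
chain 46/43 = 1.0698 → τ = 56.166·1.0698·0.97 = 58.282 kgf·cm
chain 91/27 = 3.3704 → τ = 58.282·3.3704·0.97 = 190.54 kgf·cm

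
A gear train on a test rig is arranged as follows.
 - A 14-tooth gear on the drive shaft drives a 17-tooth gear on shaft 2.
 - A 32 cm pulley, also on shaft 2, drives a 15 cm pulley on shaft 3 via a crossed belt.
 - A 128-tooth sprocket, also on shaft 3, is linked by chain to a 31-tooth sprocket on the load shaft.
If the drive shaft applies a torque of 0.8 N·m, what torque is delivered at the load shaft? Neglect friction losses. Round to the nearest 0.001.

gear mesh 17/14 = 1.2143 → τ = 0.8·1.2143 = 0.97143 N·m
belt 15/32 = 0.46875 → τ = 0.97143·0.46875 = 0.45536 N·m
chain 31/128 = 0.24219 → τ = 0.45536·0.24219 = 0.11028 N·m

0.110 N·m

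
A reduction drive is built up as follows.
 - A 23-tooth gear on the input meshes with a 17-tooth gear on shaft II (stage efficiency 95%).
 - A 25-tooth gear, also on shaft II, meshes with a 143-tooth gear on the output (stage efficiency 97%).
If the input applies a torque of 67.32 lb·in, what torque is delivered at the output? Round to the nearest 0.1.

gear mesh 17/23 = 0.73913 → τ = 67.32·0.73913·0.95 = 47.27 lb·in
gear mesh 143/25 = 5.72 → τ = 47.27·5.72·0.97 = 262.27 lb·in

262.3 lb·in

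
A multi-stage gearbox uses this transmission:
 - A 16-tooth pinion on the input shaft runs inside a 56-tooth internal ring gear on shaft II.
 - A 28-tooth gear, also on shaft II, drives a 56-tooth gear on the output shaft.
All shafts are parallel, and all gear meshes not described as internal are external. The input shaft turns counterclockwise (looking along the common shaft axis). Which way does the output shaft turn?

the input shaft → shaft II: internal mesh, same direction → CCW.
shaft II → the output shaft: external mesh, 1 reversal → CW.
1 reversal in total — an odd number — so the output shaft turns opposite to the input shaft.

clockwise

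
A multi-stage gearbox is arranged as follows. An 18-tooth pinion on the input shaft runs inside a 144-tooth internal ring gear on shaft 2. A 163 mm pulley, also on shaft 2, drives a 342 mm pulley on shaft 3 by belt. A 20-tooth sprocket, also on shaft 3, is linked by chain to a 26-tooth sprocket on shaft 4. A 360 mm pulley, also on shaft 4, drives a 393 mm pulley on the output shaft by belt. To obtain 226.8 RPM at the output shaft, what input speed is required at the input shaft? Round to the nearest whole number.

Overall ratio R = 8 × 2.0982 × 1.3 × 1.0917 = 23.821.
Required input speed = output speed × R = 226.8 × 23.821 = 5402.6 RPM.

5403 RPM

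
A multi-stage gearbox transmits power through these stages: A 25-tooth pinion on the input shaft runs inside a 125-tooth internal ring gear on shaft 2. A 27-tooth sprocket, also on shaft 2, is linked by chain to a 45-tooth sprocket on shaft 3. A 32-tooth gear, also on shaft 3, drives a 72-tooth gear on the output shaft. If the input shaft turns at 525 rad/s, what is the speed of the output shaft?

internal gear 125/25 = 5 → 525/5 = 105 rad/s
chain 45/27 = 1.6667 → 105/1.6667 = 63 rad/s
gear mesh 72/32 = 2.25 → 63/2.25 = 28 rad/s

28 rad/s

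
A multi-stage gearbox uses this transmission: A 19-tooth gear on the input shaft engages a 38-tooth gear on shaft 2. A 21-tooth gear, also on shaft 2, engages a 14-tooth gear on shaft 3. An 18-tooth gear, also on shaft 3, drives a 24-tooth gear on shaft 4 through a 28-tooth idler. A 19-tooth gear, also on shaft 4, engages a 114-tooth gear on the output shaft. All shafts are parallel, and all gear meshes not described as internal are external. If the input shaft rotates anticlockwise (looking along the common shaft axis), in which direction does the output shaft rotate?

the input shaft → shaft 2: external mesh, 1 reversal → CW.
shaft 2 → shaft 3: external mesh, 1 reversal → CCW.
shaft 3 → shaft 4: driver → idler → driven is 2 external meshes, 2 reversals → CCW.
shaft 4 → the output shaft: external mesh, 1 reversal → CW.
5 reversals in total — an odd number — so the output shaft turns opposite to the input shaft.

clockwise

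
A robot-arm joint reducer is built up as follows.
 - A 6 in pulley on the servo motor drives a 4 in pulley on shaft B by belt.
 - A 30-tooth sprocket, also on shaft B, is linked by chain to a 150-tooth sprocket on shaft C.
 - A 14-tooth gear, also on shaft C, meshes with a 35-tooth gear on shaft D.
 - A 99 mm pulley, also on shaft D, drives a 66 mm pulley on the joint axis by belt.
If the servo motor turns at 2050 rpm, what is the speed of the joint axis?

369 rpm

belt 4/6 = 0.66667 → 2050/0.66667 = 3075 rpm
chain 150/30 = 5 → 3075/5 = 615 rpm
gear mesh 35/14 = 2.5 → 615/2.5 = 246 rpm
belt 66/99 = 0.66667 → 246/0.66667 = 369 rpm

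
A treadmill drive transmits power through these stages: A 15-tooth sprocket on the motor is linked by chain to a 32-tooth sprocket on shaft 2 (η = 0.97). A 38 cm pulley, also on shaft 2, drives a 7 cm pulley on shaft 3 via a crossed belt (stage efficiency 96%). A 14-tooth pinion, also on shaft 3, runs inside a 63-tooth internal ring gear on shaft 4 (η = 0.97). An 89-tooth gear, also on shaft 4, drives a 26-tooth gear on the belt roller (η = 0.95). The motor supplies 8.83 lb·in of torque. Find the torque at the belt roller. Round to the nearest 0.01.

3.91 lb·in

chain 32/15 = 2.1333 → τ = 8.83·2.1333·0.97 = 18.272 lb·in
belt 7/38 = 0.18421 → τ = 18.272·0.18421·0.96 = 3.2313 lb·in
internal gear 63/14 = 4.5 → τ = 3.2313·4.5·0.97 = 14.105 lb·in
gear mesh 26/89 = 0.29213 → τ = 14.105·0.29213·0.95 = 3.9144 lb·in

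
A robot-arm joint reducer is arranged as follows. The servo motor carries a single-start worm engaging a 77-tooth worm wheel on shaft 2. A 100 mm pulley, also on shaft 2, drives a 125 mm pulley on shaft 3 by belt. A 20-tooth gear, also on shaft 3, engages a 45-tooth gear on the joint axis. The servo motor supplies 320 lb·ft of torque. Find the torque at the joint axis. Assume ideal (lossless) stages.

After the worm (77/1): 320 × 77 = 24640 lb·ft
After the belt (125/100): 24640 × 1.25 = 30800 lb·ft
After the gear mesh (45/20): 30800 × 2.25 = 69300 lb·ft

69300 lb·ft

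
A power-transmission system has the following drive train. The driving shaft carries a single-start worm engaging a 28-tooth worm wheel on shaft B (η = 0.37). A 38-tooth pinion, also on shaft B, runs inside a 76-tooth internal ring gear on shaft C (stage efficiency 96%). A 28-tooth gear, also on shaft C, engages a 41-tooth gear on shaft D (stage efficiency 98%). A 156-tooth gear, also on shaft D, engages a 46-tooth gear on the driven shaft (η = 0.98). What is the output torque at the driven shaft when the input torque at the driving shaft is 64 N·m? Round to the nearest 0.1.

527.9 N·m

worm 28/1 = 28 → τ = 64·28·0.37 = 663.04 N·m
internal gear 76/38 = 2 → τ = 663.04·2·0.96 = 1273 N·m
gear mesh 41/28 = 1.4643 → τ = 1273·1.4643·0.98 = 1826.8 N·m
gear mesh 46/156 = 0.29487 → τ = 1826.8·0.29487·0.98 = 527.9 N·m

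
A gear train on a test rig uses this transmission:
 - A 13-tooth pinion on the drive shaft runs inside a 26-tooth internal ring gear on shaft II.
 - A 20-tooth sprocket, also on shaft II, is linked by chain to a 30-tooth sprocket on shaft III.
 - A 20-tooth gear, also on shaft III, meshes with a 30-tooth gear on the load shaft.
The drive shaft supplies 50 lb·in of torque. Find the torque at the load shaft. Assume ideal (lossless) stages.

After the internal gear (26/13): 50 × 2 = 100 lb·in
After the chain (30/20): 100 × 1.5 = 150 lb·in
After the gear mesh (30/20): 150 × 1.5 = 225 lb·in

225 lb·in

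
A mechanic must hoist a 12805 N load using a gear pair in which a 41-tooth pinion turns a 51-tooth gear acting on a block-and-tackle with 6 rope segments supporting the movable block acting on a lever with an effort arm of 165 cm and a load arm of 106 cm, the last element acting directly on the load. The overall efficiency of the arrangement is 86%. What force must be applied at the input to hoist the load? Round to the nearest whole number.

1282 N

Gear pair MA = 51/41 = 1.2439.
Block-and-tackle MA = number of supporting rope parts = 6.
Lever MA = effort arm / load arm = 165/106 = 1.5566.
Combined ideal MA = 1.2439 × 6 × 1.5566 = 11.618.
Actual MA = 11.618 × 0.86 = 9.9911.
Effort = load / actual MA = 12805 / 9.9911 = 1281.6 N.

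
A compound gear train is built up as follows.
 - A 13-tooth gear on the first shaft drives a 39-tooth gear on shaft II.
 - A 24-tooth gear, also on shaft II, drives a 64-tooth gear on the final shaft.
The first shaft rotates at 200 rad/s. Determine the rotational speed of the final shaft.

25 rad/s

Gear mesh: ratio = 39/13 = 3, so shaft II turns at 200 / 3 = 66.667 rad/s.
Gear mesh: ratio = 64/24 = 2.6667, so the final shaft turns at 66.667 / 2.6667 = 25 rad/s.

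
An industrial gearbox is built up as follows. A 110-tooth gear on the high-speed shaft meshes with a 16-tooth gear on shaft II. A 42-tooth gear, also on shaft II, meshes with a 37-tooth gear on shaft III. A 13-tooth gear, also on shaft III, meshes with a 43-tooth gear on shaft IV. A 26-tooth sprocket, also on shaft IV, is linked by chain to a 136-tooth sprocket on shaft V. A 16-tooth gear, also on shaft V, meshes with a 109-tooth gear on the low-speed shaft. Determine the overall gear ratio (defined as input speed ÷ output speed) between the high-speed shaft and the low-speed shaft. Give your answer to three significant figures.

15.1

Each stage contributes driven/driver: gear mesh 16/110 = 0.14545, gear mesh 37/42 = 0.88095, gear mesh 43/13 = 3.3077, chain 136/26 = 5.2308, gear mesh 109/16 = 6.8125.
Overall: 0.14545 × 0.88095 × 3.3077 × 5.2308 × 6.8125 = 15.103.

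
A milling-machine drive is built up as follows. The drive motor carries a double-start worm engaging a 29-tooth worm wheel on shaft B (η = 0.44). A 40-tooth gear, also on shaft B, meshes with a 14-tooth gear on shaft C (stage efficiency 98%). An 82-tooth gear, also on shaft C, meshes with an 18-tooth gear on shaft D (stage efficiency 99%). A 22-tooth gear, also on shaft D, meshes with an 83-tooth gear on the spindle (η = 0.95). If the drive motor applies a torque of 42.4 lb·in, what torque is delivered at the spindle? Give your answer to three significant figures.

After the worm (29/2): 42.4 × 14.5 × 0.44 = 270.51 lb·in
After the gear mesh (14/40): 270.51 × 0.35 × 0.98 = 92.786 lb·in
After the gear mesh (18/82): 92.786 × 0.21951 × 0.99 = 20.164 lb·in
After the gear mesh (83/22): 20.164 × 3.7727 × 0.95 = 72.269 lb·in

72.3 lb·in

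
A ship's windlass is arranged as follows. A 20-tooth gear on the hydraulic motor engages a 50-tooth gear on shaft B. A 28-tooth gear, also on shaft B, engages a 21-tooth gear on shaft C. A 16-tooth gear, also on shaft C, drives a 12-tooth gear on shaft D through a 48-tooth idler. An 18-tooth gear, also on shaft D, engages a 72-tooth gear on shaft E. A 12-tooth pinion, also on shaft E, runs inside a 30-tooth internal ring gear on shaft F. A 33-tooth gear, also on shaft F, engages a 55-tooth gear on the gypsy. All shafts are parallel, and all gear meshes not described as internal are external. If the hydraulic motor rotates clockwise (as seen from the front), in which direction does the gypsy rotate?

the hydraulic motor → shaft B: external mesh, 1 reversal → CCW.
shaft B → shaft C: external mesh, 1 reversal → CW.
shaft C → shaft D: driver → idler → driven is 2 external meshes, 2 reversals → CW.
shaft D → shaft E: external mesh, 1 reversal → CCW.
shaft E → shaft F: internal mesh, same direction → CCW.
shaft F → the gypsy: external mesh, 1 reversal → CW.
6 reversals in total — an even number — so the gypsy turns the same way as the hydraulic motor.

clockwise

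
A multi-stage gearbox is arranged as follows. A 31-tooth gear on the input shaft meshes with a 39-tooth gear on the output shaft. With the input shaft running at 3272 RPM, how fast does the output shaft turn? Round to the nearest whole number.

2601 RPM

gear mesh 39/31 = 1.2581 → 3272/1.2581 = 2600.8 RPM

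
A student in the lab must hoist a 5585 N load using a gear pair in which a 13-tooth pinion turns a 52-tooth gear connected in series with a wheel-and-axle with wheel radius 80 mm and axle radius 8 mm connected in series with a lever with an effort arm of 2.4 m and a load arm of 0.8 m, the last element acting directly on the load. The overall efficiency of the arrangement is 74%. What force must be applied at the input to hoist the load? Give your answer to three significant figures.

62.9 N

Gear pair MA = 52/13 = 4.
Wheel-and-axle MA = R/r = 80/8 = 10.
Lever MA = effort arm / load arm = 2.4/0.8 = 3.
Combined ideal MA = 4 × 10 × 3 = 120.
Actual MA = 120 × 0.74 = 88.8.
Effort = load / actual MA = 5585 / 88.8 = 62.894 N.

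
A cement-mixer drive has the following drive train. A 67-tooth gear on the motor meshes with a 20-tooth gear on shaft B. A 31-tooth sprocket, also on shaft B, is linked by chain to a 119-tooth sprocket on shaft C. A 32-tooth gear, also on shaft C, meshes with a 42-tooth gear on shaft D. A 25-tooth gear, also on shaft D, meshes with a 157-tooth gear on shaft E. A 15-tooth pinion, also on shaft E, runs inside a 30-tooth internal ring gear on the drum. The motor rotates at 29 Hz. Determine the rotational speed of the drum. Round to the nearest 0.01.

1.54 Hz

Gear mesh: ratio = 20/67 = 0.29851, so shaft B turns at 29 / 0.29851 = 97.15 Hz.
Chain: ratio = 119/31 = 3.8387, so shaft C turns at 97.15 / 3.8387 = 25.308 Hz.
Gear mesh: ratio = 42/32 = 1.3125, so shaft D turns at 25.308 / 1.3125 = 19.282 Hz.
Gear mesh: ratio = 157/25 = 6.28, so shaft E turns at 19.282 / 6.28 = 3.0704 Hz.
Internal gear: ratio = 30/15 = 2, so the drum turns at 3.0704 / 2 = 1.5352 Hz.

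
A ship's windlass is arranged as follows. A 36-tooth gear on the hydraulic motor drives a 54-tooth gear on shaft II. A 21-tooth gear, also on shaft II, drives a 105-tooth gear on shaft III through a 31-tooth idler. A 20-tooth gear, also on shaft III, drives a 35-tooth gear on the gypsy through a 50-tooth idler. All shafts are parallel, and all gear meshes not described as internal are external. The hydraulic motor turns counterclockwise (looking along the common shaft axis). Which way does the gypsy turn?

the hydraulic motor → shaft II: external mesh, 1 reversal → CW.
shaft II → shaft III: driver → idler → driven is 2 external meshes, 2 reversals → CW.
shaft III → the gypsy: driver → idler → driven is 2 external meshes, 2 reversals → CW.
5 reversals in total — an odd number — so the gypsy turns opposite to the hydraulic motor.

clockwise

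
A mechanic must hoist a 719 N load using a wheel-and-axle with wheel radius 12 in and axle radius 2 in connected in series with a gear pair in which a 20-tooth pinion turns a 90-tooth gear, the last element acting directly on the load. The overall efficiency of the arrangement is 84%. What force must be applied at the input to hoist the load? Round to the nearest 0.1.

31.7 N

Wheel-and-axle MA = R/r = 12/2 = 6.
Gear pair MA = 90/20 = 4.5.
Combined ideal MA = 6 × 4.5 = 27.
Actual MA = 27 × 0.84 = 22.68.
Effort = load / actual MA = 719 / 22.68 = 31.702 N.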